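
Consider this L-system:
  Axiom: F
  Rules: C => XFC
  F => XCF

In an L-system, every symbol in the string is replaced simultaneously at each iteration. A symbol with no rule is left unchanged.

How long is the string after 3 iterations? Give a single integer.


Answer: 15

Derivation:
Step 0: length = 1
Step 1: length = 3
Step 2: length = 7
Step 3: length = 15


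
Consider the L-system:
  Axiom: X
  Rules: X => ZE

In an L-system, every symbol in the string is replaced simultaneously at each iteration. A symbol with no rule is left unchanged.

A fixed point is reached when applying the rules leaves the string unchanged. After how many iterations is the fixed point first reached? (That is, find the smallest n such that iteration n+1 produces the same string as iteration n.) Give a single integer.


Step 0: X
Step 1: ZE
Step 2: ZE  (unchanged — fixed point at step 1)

Answer: 1


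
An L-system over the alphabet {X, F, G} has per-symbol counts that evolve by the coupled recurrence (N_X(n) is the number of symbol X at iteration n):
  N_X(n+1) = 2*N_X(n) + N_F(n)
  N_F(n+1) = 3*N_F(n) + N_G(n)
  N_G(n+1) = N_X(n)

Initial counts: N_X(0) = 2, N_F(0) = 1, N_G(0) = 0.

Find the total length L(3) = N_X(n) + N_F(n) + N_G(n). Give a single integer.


Step 0: N_X=2, N_F=1, N_G=0, L=3
Step 1: N_X=5, N_F=3, N_G=2, L=10
Step 2: N_X=13, N_F=11, N_G=5, L=29
Step 3: N_X=37, N_F=38, N_G=13, L=88

Answer: 88


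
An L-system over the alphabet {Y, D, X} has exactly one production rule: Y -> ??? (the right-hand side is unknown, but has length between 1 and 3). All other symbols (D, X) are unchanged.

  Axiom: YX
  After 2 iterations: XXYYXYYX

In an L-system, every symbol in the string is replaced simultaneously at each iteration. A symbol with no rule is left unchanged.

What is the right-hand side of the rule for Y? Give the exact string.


Answer: XYY

Derivation:
Trying Y -> XYY:
  Step 0: YX
  Step 1: XYYX
  Step 2: XXYYXYYX
Matches the given result.


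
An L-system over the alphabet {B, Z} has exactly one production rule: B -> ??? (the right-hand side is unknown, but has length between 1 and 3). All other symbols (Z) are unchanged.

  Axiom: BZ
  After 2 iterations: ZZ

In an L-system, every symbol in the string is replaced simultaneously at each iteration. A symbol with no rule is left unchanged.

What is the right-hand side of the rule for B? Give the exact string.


Answer: Z

Derivation:
Trying B -> Z:
  Step 0: BZ
  Step 1: ZZ
  Step 2: ZZ
Matches the given result.


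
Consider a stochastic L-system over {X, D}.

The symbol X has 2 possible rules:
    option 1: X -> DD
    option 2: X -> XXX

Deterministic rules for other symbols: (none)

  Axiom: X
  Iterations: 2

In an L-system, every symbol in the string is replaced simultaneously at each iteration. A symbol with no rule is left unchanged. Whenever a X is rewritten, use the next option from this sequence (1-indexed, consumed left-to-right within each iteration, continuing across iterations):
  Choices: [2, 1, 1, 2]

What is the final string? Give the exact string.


Answer: DDDDXXX

Derivation:
Step 0: X
Step 1: XXX  (used choices [2])
Step 2: DDDDXXX  (used choices [1, 1, 2])


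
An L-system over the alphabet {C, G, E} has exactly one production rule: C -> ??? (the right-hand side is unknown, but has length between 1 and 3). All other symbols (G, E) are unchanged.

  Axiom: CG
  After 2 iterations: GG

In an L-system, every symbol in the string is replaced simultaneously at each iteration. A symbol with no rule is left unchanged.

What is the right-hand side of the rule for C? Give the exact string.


Trying C -> G:
  Step 0: CG
  Step 1: GG
  Step 2: GG
Matches the given result.

Answer: G


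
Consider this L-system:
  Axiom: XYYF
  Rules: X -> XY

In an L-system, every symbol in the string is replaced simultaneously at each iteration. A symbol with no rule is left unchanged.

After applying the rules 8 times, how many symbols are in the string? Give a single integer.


Step 0: length = 4
Step 1: length = 5
Step 2: length = 6
Step 3: length = 7
Step 4: length = 8
Step 5: length = 9
Step 6: length = 10
Step 7: length = 11
Step 8: length = 12

Answer: 12


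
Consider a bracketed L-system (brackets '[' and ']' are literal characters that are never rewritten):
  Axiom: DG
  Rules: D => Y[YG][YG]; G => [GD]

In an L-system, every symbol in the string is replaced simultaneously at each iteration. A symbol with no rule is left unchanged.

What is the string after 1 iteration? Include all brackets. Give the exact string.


Step 0: DG
Step 1: Y[YG][YG][GD]

Answer: Y[YG][YG][GD]


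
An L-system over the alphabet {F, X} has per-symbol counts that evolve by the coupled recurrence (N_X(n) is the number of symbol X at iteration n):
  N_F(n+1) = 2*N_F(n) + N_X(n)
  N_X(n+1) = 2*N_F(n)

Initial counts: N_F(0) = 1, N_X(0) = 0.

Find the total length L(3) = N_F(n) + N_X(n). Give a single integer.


Answer: 28

Derivation:
Step 0: N_F=1, N_X=0, L=1
Step 1: N_F=2, N_X=2, L=4
Step 2: N_F=6, N_X=4, L=10
Step 3: N_F=16, N_X=12, L=28


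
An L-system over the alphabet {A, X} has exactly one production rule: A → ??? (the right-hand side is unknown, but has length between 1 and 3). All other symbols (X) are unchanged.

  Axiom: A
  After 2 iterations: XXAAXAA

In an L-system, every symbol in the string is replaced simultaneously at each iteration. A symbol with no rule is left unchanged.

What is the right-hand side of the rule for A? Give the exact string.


Trying A → XAA:
  Step 0: A
  Step 1: XAA
  Step 2: XXAAXAA
Matches the given result.

Answer: XAA


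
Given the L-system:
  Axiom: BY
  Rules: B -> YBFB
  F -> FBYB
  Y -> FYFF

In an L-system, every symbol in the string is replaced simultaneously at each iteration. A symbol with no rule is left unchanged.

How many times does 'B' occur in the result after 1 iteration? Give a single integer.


Step 0: BY  (1 'B')
Step 1: YBFBFYFF  (2 'B')

Answer: 2


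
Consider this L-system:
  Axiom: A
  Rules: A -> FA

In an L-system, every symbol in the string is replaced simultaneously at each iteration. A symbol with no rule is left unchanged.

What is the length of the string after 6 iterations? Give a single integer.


Answer: 7

Derivation:
Step 0: length = 1
Step 1: length = 2
Step 2: length = 3
Step 3: length = 4
Step 4: length = 5
Step 5: length = 6
Step 6: length = 7


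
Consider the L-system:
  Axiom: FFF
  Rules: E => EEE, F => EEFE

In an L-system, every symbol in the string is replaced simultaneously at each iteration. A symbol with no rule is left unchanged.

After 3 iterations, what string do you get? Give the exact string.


Answer: EEEEEEEEEEEEEEEEEEEEEEEEEEFEEEEEEEEEEEEEEEEEEEEEEEEEEEEEEEEEEEEEEEFEEEEEEEEEEEEEEEEEEEEEEEEEEEEEEEEEEEEEEEFEEEEEEEEEEEEE

Derivation:
Step 0: FFF
Step 1: EEFEEEFEEEFE
Step 2: EEEEEEEEFEEEEEEEEEEEEFEEEEEEEEEEEEFEEEE
Step 3: EEEEEEEEEEEEEEEEEEEEEEEEEEFEEEEEEEEEEEEEEEEEEEEEEEEEEEEEEEEEEEEEEEFEEEEEEEEEEEEEEEEEEEEEEEEEEEEEEEEEEEEEEEFEEEEEEEEEEEEE


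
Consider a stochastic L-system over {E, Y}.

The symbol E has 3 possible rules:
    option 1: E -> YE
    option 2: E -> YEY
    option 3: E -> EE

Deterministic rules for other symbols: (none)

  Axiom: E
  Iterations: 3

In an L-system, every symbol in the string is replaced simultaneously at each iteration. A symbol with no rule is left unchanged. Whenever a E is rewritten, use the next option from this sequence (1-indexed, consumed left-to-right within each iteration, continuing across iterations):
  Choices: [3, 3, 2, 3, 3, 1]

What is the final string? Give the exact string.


Answer: EEEEYYEY

Derivation:
Step 0: E
Step 1: EE  (used choices [3])
Step 2: EEYEY  (used choices [3, 2])
Step 3: EEEEYYEY  (used choices [3, 3, 1])


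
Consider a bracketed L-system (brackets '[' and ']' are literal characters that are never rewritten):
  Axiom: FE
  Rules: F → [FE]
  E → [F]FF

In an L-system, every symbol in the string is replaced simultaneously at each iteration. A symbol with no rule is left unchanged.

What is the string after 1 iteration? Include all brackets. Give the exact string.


Answer: [FE][F]FF

Derivation:
Step 0: FE
Step 1: [FE][F]FF


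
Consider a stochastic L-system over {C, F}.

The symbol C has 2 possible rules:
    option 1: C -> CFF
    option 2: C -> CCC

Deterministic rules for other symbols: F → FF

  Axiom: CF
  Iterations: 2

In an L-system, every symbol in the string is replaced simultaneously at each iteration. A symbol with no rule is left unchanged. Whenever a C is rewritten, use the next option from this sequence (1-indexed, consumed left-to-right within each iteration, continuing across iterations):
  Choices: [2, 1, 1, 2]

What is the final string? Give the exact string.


Step 0: CF
Step 1: CCCFF  (used choices [2])
Step 2: CFFCFFCCCFFFF  (used choices [1, 1, 2])

Answer: CFFCFFCCCFFFF


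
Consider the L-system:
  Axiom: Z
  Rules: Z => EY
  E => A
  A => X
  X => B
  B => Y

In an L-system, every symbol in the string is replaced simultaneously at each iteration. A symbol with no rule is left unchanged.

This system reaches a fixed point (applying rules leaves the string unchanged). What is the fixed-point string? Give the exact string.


Answer: YY

Derivation:
Step 0: Z
Step 1: EY
Step 2: AY
Step 3: XY
Step 4: BY
Step 5: YY
Step 6: YY  (unchanged — fixed point at step 5)


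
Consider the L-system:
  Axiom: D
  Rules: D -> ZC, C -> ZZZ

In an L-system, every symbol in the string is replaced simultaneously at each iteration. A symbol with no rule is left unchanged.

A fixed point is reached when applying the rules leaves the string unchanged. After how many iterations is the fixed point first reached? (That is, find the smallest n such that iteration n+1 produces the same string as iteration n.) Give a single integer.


Step 0: D
Step 1: ZC
Step 2: ZZZZ
Step 3: ZZZZ  (unchanged — fixed point at step 2)

Answer: 2


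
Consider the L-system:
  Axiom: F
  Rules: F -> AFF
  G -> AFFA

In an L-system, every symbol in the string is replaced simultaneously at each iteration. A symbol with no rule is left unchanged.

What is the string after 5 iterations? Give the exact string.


Step 0: F
Step 1: AFF
Step 2: AAFFAFF
Step 3: AAAFFAFFAAFFAFF
Step 4: AAAAFFAFFAAFFAFFAAAFFAFFAAFFAFF
Step 5: AAAAAFFAFFAAFFAFFAAAFFAFFAAFFAFFAAAAFFAFFAAFFAFFAAAFFAFFAAFFAFF

Answer: AAAAAFFAFFAAFFAFFAAAFFAFFAAFFAFFAAAAFFAFFAAFFAFFAAAFFAFFAAFFAFF


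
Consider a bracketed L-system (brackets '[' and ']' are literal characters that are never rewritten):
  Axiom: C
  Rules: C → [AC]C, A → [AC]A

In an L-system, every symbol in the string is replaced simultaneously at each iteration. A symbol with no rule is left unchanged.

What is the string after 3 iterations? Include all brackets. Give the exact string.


Answer: [[[AC]A[AC]C][AC]A[[AC]A[AC]C][AC]C][[AC]A[AC]C][AC]C

Derivation:
Step 0: C
Step 1: [AC]C
Step 2: [[AC]A[AC]C][AC]C
Step 3: [[[AC]A[AC]C][AC]A[[AC]A[AC]C][AC]C][[AC]A[AC]C][AC]C


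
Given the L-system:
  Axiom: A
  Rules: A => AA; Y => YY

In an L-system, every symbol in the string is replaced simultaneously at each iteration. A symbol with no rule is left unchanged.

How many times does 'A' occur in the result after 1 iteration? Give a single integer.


Step 0: A  (1 'A')
Step 1: AA  (2 'A')

Answer: 2


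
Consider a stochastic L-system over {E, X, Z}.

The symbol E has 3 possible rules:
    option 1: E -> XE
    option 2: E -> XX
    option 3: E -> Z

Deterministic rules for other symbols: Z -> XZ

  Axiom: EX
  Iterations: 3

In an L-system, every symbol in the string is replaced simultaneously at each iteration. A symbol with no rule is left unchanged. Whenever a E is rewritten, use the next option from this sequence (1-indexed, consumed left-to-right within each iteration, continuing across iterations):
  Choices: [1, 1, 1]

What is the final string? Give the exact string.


Answer: XXXEX

Derivation:
Step 0: EX
Step 1: XEX  (used choices [1])
Step 2: XXEX  (used choices [1])
Step 3: XXXEX  (used choices [1])


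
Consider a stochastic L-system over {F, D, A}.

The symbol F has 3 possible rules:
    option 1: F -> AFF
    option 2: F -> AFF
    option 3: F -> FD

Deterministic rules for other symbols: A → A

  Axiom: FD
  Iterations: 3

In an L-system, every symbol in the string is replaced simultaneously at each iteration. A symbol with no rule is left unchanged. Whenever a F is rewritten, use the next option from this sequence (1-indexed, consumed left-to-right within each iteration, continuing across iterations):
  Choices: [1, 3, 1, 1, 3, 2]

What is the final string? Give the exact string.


Step 0: FD
Step 1: AFFD  (used choices [1])
Step 2: AFDAFFD  (used choices [3, 1])
Step 3: AAFFDAFDAFFD  (used choices [1, 3, 2])

Answer: AAFFDAFDAFFD


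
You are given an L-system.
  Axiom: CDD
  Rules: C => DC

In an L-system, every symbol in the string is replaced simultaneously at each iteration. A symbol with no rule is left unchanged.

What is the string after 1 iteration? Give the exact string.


Step 0: CDD
Step 1: DCDD

Answer: DCDD


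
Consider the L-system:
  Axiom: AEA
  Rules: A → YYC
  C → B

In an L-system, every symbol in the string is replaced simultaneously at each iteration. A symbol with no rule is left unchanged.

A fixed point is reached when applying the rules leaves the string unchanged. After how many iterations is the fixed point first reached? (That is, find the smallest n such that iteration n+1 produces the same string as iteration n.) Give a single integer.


Step 0: AEA
Step 1: YYCEYYC
Step 2: YYBEYYB
Step 3: YYBEYYB  (unchanged — fixed point at step 2)

Answer: 2


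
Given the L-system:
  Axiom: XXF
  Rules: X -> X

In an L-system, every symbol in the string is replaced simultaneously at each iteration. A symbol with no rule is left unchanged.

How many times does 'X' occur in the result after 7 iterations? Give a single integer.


Step 0: XXF  (2 'X')
Step 1: XXF  (2 'X')
Step 2: XXF  (2 'X')
Step 3: XXF  (2 'X')
Step 4: XXF  (2 'X')
Step 5: XXF  (2 'X')
Step 6: XXF  (2 'X')
Step 7: XXF  (2 'X')

Answer: 2


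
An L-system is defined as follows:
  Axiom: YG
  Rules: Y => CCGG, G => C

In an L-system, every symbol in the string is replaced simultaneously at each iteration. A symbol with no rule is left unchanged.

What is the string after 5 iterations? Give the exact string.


Answer: CCCCC

Derivation:
Step 0: YG
Step 1: CCGGC
Step 2: CCCCC
Step 3: CCCCC
Step 4: CCCCC
Step 5: CCCCC


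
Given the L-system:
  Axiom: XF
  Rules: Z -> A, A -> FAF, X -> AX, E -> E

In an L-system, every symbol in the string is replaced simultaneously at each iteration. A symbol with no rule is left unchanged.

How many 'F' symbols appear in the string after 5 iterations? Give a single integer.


Answer: 21

Derivation:
Step 0: XF  (1 'F')
Step 1: AXF  (1 'F')
Step 2: FAFAXF  (3 'F')
Step 3: FFAFFFAFAXF  (7 'F')
Step 4: FFFAFFFFFAFFFAFAXF  (13 'F')
Step 5: FFFFAFFFFFFFAFFFFFAFFFAFAXF  (21 'F')


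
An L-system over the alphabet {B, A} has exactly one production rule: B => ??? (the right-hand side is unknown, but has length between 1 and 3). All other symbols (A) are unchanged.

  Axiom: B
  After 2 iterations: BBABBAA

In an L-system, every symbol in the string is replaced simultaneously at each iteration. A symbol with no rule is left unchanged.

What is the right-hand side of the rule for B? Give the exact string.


Answer: BBA

Derivation:
Trying B => BBA:
  Step 0: B
  Step 1: BBA
  Step 2: BBABBAA
Matches the given result.


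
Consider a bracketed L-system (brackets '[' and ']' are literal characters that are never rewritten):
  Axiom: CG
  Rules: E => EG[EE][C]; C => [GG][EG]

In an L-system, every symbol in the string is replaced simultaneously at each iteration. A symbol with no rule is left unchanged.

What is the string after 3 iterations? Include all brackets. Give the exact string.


Answer: [GG][EG[EE][C]G[EG[EE][C]EG[EE][C]][[GG][EG]]G]G

Derivation:
Step 0: CG
Step 1: [GG][EG]G
Step 2: [GG][EG[EE][C]G]G
Step 3: [GG][EG[EE][C]G[EG[EE][C]EG[EE][C]][[GG][EG]]G]G


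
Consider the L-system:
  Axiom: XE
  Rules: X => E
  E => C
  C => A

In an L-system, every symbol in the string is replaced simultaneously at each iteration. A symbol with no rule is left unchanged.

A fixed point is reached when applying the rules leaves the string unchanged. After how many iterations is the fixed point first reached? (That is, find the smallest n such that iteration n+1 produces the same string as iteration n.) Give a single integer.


Step 0: XE
Step 1: EC
Step 2: CA
Step 3: AA
Step 4: AA  (unchanged — fixed point at step 3)

Answer: 3


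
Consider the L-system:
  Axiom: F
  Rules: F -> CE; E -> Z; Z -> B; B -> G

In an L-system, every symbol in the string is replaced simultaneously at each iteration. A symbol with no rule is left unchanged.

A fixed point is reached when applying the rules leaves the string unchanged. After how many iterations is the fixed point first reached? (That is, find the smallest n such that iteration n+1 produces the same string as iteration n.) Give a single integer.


Step 0: F
Step 1: CE
Step 2: CZ
Step 3: CB
Step 4: CG
Step 5: CG  (unchanged — fixed point at step 4)

Answer: 4


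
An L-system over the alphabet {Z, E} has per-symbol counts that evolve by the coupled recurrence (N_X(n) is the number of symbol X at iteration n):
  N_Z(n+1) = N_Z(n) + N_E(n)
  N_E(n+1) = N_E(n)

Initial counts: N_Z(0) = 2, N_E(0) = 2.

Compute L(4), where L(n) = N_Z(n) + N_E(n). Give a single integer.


Answer: 12

Derivation:
Step 0: N_Z=2, N_E=2, L=4
Step 1: N_Z=4, N_E=2, L=6
Step 2: N_Z=6, N_E=2, L=8
Step 3: N_Z=8, N_E=2, L=10
Step 4: N_Z=10, N_E=2, L=12


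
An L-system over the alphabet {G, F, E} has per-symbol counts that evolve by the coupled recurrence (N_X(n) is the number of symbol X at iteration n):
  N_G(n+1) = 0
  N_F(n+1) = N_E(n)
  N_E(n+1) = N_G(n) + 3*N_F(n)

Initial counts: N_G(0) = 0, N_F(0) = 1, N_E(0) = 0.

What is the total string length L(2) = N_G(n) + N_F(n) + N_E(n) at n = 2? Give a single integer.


Step 0: N_G=0, N_F=1, N_E=0, L=1
Step 1: N_G=0, N_F=0, N_E=3, L=3
Step 2: N_G=0, N_F=3, N_E=0, L=3

Answer: 3


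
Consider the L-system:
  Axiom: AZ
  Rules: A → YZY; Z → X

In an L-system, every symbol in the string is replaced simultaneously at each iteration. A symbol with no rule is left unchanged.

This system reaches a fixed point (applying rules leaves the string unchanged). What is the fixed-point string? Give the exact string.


Answer: YXYX

Derivation:
Step 0: AZ
Step 1: YZYX
Step 2: YXYX
Step 3: YXYX  (unchanged — fixed point at step 2)


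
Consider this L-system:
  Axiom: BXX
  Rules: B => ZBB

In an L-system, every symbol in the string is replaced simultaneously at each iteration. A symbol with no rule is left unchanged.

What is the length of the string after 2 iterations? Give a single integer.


Answer: 9

Derivation:
Step 0: length = 3
Step 1: length = 5
Step 2: length = 9


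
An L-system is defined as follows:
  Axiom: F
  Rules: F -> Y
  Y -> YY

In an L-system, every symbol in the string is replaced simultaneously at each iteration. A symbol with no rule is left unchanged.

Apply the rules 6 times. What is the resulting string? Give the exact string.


Step 0: F
Step 1: Y
Step 2: YY
Step 3: YYYY
Step 4: YYYYYYYY
Step 5: YYYYYYYYYYYYYYYY
Step 6: YYYYYYYYYYYYYYYYYYYYYYYYYYYYYYYY

Answer: YYYYYYYYYYYYYYYYYYYYYYYYYYYYYYYY


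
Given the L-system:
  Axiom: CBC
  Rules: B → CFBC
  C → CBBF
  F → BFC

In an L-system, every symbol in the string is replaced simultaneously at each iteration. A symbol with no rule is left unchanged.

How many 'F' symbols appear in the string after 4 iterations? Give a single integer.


Answer: 168

Derivation:
Step 0: CBC  (0 'F')
Step 1: CBBFCFBCCBBF  (3 'F')
Step 2: CBBFCFBCCFBCBFCCBBFBFCCFBCCBBFCBBFCFBCCFBCBFC  (12 'F')
Step 3: CBBFCFBCCFBCBFCCBBFBFCCFBCCBBFCBBFBFCCFBCCBBFCFBCBFCCBBFCBBFCFBCCFBCBFCCFBCBFCCBBFCBBFBFCCFBCCBBFCBBFCFBCCFBCBFCCBBFCFBCCFBCBFCCBBFBFCCFBCCBBFCBBFBFCCFBCCBBFCFBCBFCCBBF  (45 'F')
Step 4: CBBFCFBCCFBCBFCCBBFBFCCFBCCBBFCBBFBFCCFBCCBBFCFBCBFCCBBFCBBFCFBCCFBCBFCCFBCBFCCBBFCBBFBFCCFBCCBBFCBBFCFBCCFBCBFCCBBFCFBCCFBCBFCCFBCBFCCBBFCBBFBFCCFBCCBBFCBBFCFBCCFBCBFCCBBFBFCCFBCCBBFCFBCBFCCBBFCBBFCFBCCFBCBFCCBBFCFBCCFBCBFCCBBFBFCCFBCCBBFCBBFBFCCFBCCBBFCFBCBFCCBBFCBBFBFCCFBCCBBFCFBCBFCCBBFCBBFCFBCCFBCBFCCBBFCFBCCFBCBFCCFBCBFCCBBFCBBFBFCCFBCCBBFCBBFCFBCCFBCBFCCBBFCFBCCFBCBFCCBBFBFCCFBCCBBFCBBFBFCCFBCCBBFCFBCBFCCBBFCBBFCFBCCFBCBFCCBBFBFCCFBCCBBFCBBFBFCCFBCCBBFCFBCBFCCBBFCBBFCFBCCFBCBFCCFBCBFCCBBFCBBFBFCCFBCCBBFCBBFCFBCCFBCBFCCBBFCFBCCFBCBFCCFBCBFCCBBFCBBFBFCCFBCCBBFCBBFCFBCCFBCBFCCBBFBFCCFBCCBBFCFBCBFCCBBFCBBFCFBCCFBCBFC  (168 'F')


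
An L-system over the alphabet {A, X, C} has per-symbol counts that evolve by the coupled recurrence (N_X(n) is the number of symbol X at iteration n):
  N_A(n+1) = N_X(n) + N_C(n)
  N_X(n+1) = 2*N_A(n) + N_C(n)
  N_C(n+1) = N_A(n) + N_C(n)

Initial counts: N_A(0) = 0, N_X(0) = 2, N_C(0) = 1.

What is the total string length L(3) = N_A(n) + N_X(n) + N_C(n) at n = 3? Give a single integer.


Answer: 25

Derivation:
Step 0: N_A=0, N_X=2, N_C=1, L=3
Step 1: N_A=3, N_X=1, N_C=1, L=5
Step 2: N_A=2, N_X=7, N_C=4, L=13
Step 3: N_A=11, N_X=8, N_C=6, L=25


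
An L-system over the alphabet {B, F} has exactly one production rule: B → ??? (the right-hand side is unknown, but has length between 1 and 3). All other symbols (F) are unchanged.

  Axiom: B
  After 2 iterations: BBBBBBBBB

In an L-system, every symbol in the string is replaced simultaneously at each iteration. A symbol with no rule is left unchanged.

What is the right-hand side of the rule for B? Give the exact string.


Answer: BBB

Derivation:
Trying B → BBB:
  Step 0: B
  Step 1: BBB
  Step 2: BBBBBBBBB
Matches the given result.


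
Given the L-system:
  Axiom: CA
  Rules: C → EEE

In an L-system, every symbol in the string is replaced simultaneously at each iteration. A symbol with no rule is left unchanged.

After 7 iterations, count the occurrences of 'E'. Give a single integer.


Step 0: CA  (0 'E')
Step 1: EEEA  (3 'E')
Step 2: EEEA  (3 'E')
Step 3: EEEA  (3 'E')
Step 4: EEEA  (3 'E')
Step 5: EEEA  (3 'E')
Step 6: EEEA  (3 'E')
Step 7: EEEA  (3 'E')

Answer: 3


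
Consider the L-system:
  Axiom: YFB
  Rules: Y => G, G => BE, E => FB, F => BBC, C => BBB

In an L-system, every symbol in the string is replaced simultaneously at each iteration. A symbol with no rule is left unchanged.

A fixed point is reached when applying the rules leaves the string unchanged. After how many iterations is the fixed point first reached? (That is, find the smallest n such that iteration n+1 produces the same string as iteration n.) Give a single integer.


Step 0: YFB
Step 1: GBBCB
Step 2: BEBBBBBB
Step 3: BFBBBBBBB
Step 4: BBBCBBBBBBB
Step 5: BBBBBBBBBBBBB
Step 6: BBBBBBBBBBBBB  (unchanged — fixed point at step 5)

Answer: 5


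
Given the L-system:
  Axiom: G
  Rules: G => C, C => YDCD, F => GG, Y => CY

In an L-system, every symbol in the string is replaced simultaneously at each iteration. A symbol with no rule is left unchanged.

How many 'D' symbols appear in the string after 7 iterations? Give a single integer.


Step 0: G  (0 'D')
Step 1: C  (0 'D')
Step 2: YDCD  (2 'D')
Step 3: CYDYDCDD  (4 'D')
Step 4: YDCDCYDCYDYDCDDD  (8 'D')
Step 5: CYDYDCDDYDCDCYDYDCDCYDCYDYDCDDDD  (16 'D')
Step 6: YDCDCYDCYDYDCDDDCYDYDCDDYDCDCYDCYDYDCDDYDCDCYDYDCDCYDCYDYDCDDDDD  (32 'D')
Step 7: CYDYDCDDYDCDCYDYDCDCYDCYDYDCDDDDYDCDCYDCYDYDCDDDCYDYDCDDYDCDCYDYDCDCYDCYDYDCDDDCYDYDCDDYDCDCYDCYDYDCDDYDCDCYDYDCDCYDCYDYDCDDDDDD  (64 'D')

Answer: 64


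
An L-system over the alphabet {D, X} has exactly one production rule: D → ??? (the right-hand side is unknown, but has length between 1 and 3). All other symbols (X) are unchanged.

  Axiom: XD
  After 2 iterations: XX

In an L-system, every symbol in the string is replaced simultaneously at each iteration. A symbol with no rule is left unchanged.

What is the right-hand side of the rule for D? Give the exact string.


Trying D → X:
  Step 0: XD
  Step 1: XX
  Step 2: XX
Matches the given result.

Answer: X


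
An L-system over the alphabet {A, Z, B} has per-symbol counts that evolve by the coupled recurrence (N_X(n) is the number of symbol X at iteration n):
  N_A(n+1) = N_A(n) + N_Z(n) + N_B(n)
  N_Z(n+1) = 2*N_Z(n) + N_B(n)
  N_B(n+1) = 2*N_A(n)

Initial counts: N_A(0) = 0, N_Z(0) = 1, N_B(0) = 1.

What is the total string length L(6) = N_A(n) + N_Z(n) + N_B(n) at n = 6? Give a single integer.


Step 0: N_A=0, N_Z=1, N_B=1, L=2
Step 1: N_A=2, N_Z=3, N_B=0, L=5
Step 2: N_A=5, N_Z=6, N_B=4, L=15
Step 3: N_A=15, N_Z=16, N_B=10, L=41
Step 4: N_A=41, N_Z=42, N_B=30, L=113
Step 5: N_A=113, N_Z=114, N_B=82, L=309
Step 6: N_A=309, N_Z=310, N_B=226, L=845

Answer: 845


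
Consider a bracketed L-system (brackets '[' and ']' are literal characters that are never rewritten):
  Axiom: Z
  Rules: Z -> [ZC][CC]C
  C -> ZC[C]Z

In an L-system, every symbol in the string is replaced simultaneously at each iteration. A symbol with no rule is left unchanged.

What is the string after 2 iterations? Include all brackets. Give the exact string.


Step 0: Z
Step 1: [ZC][CC]C
Step 2: [[ZC][CC]CZC[C]Z][ZC[C]ZZC[C]Z]ZC[C]Z

Answer: [[ZC][CC]CZC[C]Z][ZC[C]ZZC[C]Z]ZC[C]Z


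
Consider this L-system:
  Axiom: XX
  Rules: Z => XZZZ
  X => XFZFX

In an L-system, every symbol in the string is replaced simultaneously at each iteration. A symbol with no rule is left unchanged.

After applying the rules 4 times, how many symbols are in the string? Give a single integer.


Step 0: length = 2
Step 1: length = 10
Step 2: length = 32
Step 3: length = 102
Step 4: length = 342

Answer: 342


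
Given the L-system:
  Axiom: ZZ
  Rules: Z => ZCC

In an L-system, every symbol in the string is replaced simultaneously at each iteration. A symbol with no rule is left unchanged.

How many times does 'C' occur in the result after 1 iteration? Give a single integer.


Answer: 4

Derivation:
Step 0: ZZ  (0 'C')
Step 1: ZCCZCC  (4 'C')


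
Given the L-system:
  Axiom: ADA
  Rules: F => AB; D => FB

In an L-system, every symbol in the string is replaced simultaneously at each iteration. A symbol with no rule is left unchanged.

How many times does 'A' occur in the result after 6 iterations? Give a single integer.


Answer: 3

Derivation:
Step 0: ADA  (2 'A')
Step 1: AFBA  (2 'A')
Step 2: AABBA  (3 'A')
Step 3: AABBA  (3 'A')
Step 4: AABBA  (3 'A')
Step 5: AABBA  (3 'A')
Step 6: AABBA  (3 'A')


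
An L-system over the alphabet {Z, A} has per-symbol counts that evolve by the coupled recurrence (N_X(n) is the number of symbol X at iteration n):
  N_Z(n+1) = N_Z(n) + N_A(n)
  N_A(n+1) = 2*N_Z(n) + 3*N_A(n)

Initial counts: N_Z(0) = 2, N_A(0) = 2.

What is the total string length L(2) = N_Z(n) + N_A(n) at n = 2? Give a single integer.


Step 0: N_Z=2, N_A=2, L=4
Step 1: N_Z=4, N_A=10, L=14
Step 2: N_Z=14, N_A=38, L=52

Answer: 52


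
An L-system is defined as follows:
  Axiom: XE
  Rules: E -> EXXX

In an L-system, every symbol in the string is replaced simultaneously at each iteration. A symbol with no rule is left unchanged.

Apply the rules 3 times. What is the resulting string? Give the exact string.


Answer: XEXXXXXXXXX

Derivation:
Step 0: XE
Step 1: XEXXX
Step 2: XEXXXXXX
Step 3: XEXXXXXXXXX


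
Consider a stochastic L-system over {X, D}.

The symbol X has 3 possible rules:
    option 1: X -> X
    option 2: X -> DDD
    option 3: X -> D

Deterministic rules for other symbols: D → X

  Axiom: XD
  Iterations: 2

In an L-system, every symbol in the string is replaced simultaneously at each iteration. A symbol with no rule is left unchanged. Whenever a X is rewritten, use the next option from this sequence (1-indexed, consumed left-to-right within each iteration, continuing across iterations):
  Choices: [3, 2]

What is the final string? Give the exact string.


Step 0: XD
Step 1: DX  (used choices [3])
Step 2: XDDD  (used choices [2])

Answer: XDDD


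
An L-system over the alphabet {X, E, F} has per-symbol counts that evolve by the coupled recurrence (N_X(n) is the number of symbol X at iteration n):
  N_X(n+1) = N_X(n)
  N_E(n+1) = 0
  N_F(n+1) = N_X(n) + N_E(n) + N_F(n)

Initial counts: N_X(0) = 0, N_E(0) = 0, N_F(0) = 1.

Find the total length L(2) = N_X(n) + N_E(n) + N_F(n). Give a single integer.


Answer: 1

Derivation:
Step 0: N_X=0, N_E=0, N_F=1, L=1
Step 1: N_X=0, N_E=0, N_F=1, L=1
Step 2: N_X=0, N_E=0, N_F=1, L=1


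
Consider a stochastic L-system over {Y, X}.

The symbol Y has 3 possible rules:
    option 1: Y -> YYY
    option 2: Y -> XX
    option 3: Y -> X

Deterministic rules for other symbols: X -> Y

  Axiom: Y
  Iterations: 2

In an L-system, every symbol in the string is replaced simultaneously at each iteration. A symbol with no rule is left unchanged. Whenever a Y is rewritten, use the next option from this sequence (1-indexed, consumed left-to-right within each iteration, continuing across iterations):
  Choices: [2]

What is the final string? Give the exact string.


Answer: YY

Derivation:
Step 0: Y
Step 1: XX  (used choices [2])
Step 2: YY  (used choices [])


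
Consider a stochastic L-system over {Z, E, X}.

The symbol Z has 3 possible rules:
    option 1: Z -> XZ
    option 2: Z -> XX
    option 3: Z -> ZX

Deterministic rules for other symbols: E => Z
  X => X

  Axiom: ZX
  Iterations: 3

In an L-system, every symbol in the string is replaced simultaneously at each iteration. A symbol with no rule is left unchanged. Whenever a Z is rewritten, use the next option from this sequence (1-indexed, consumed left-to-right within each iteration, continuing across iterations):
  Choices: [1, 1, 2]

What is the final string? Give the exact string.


Step 0: ZX
Step 1: XZX  (used choices [1])
Step 2: XXZX  (used choices [1])
Step 3: XXXXX  (used choices [2])

Answer: XXXXX


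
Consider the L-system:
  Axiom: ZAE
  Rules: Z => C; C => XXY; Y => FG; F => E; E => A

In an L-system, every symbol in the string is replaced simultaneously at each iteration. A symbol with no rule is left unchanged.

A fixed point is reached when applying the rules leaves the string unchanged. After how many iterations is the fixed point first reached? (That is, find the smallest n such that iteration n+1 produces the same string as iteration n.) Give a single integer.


Step 0: ZAE
Step 1: CAA
Step 2: XXYAA
Step 3: XXFGAA
Step 4: XXEGAA
Step 5: XXAGAA
Step 6: XXAGAA  (unchanged — fixed point at step 5)

Answer: 5


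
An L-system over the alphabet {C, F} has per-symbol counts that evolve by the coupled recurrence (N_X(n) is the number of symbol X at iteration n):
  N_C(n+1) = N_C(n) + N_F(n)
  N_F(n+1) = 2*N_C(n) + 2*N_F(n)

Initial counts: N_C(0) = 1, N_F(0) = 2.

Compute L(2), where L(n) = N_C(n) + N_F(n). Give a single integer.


Answer: 27

Derivation:
Step 0: N_C=1, N_F=2, L=3
Step 1: N_C=3, N_F=6, L=9
Step 2: N_C=9, N_F=18, L=27


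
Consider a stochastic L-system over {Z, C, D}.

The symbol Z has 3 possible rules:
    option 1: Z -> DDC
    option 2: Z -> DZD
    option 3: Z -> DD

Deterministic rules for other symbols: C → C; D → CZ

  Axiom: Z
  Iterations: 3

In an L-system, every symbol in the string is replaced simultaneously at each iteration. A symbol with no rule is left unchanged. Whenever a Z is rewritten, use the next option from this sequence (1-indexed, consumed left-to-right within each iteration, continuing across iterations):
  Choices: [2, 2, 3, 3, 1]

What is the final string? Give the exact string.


Answer: CDDCZDDCZCDDC

Derivation:
Step 0: Z
Step 1: DZD  (used choices [2])
Step 2: CZDZDCZ  (used choices [2])
Step 3: CDDCZDDCZCDDC  (used choices [3, 3, 1])


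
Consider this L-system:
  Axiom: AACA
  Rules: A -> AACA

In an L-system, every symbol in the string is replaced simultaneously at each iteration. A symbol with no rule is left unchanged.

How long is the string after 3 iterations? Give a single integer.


Step 0: length = 4
Step 1: length = 13
Step 2: length = 40
Step 3: length = 121

Answer: 121


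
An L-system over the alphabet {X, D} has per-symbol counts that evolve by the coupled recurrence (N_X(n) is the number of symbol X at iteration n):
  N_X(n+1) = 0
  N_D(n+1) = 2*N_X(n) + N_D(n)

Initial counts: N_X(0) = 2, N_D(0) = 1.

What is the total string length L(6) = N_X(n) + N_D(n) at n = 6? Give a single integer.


Answer: 5

Derivation:
Step 0: N_X=2, N_D=1, L=3
Step 1: N_X=0, N_D=5, L=5
Step 2: N_X=0, N_D=5, L=5
Step 3: N_X=0, N_D=5, L=5
Step 4: N_X=0, N_D=5, L=5
Step 5: N_X=0, N_D=5, L=5
Step 6: N_X=0, N_D=5, L=5


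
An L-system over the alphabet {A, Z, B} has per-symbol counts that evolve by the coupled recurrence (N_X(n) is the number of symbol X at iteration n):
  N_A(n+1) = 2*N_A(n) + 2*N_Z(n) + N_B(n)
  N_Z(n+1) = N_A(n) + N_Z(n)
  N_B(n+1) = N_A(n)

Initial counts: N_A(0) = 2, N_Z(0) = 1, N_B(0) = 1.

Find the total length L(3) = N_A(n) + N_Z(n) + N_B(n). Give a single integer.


Answer: 125

Derivation:
Step 0: N_A=2, N_Z=1, N_B=1, L=4
Step 1: N_A=7, N_Z=3, N_B=2, L=12
Step 2: N_A=22, N_Z=10, N_B=7, L=39
Step 3: N_A=71, N_Z=32, N_B=22, L=125


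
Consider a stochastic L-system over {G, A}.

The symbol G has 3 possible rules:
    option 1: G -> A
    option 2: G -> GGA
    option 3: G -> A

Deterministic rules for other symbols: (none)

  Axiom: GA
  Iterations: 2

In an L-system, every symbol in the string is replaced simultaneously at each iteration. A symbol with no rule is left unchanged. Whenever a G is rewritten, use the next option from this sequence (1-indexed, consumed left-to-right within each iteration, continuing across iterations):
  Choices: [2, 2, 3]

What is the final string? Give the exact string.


Step 0: GA
Step 1: GGAA  (used choices [2])
Step 2: GGAAAA  (used choices [2, 3])

Answer: GGAAAA


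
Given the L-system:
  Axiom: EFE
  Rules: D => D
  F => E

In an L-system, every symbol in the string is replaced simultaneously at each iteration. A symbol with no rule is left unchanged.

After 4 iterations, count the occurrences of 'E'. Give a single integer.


Answer: 3

Derivation:
Step 0: EFE  (2 'E')
Step 1: EEE  (3 'E')
Step 2: EEE  (3 'E')
Step 3: EEE  (3 'E')
Step 4: EEE  (3 'E')


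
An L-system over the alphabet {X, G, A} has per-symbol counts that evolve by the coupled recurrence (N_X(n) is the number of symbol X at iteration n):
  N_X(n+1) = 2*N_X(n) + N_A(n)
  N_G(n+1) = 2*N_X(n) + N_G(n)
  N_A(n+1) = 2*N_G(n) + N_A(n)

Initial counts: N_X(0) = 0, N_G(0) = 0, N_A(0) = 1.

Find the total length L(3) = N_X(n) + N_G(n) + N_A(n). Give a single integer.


Answer: 20

Derivation:
Step 0: N_X=0, N_G=0, N_A=1, L=1
Step 1: N_X=1, N_G=0, N_A=1, L=2
Step 2: N_X=3, N_G=2, N_A=1, L=6
Step 3: N_X=7, N_G=8, N_A=5, L=20


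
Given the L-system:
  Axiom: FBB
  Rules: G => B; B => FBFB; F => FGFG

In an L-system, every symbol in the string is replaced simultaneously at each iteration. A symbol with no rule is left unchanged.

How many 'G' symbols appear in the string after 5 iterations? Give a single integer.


Answer: 368

Derivation:
Step 0: length=3, 'G' count=0
Step 1: length=12, 'G' count=2
Step 2: length=42, 'G' count=12
Step 3: length=132, 'G' count=40
Step 4: length=408, 'G' count=120
Step 5: length=1272, 'G' count=368
Final string: FGFGBFGFGBFBFBFGFGBFGFGBFBFBFGFGFBFBFGFGFBFBFGFGBFGFGBFBFBFGFGBFGFGBFBFBFGFGFBFBFGFGFBFBFGFGBFGFGBFGFGFBFBFGFGFBFBFGFGBFGFGBFGFGFBFBFGFGFBFBFGFGBFGFGBFBFBFGFGBFGFGBFBFBFGFGFBFBFGFGFBFBFGFGBFGFGBFBFBFGFGBFGFGBFBFBFGFGFBFBFGFGFBFBFGFGBFGFGBFGFGFBFBFGFGFBFBFGFGBFGFGBFGFGFBFBFGFGFBFBFGFGBFGFGBFBFBFGFGBFGFGBFBFBFGFGFBFBFGFGFBFBFGFGBFGFGBFBFBFGFGBFGFGBFBFBFGFGFBFBFGFGFBFBFGFGBFGFGBFBFBFGFGBFGFGBFBFBFGFGBFGFGBFGFGFBFBFGFGFBFBFGFGBFGFGBFGFGFBFBFGFGFBFBFGFGBFGFGBFBFBFGFGBFGFGBFBFBFGFGBFGFGBFGFGFBFBFGFGFBFBFGFGBFGFGBFGFGFBFBFGFGFBFBFGFGBFGFGBFBFBFGFGBFGFGBFBFBFGFGFBFBFGFGFBFBFGFGBFGFGBFBFBFGFGBFGFGBFBFBFGFGFBFBFGFGFBFBFGFGBFGFGBFBFBFGFGBFGFGBFBFBFGFGBFGFGBFGFGFBFBFGFGFBFBFGFGBFGFGBFGFGFBFBFGFGFBFBFGFGBFGFGBFBFBFGFGBFGFGBFBFBFGFGBFGFGBFGFGFBFBFGFGFBFBFGFGBFGFGBFGFGFBFBFGFGFBFBFGFGBFGFGBFBFBFGFGBFGFGBFBFBFGFGFBFBFGFGFBFBFGFGBFGFGBFBFBFGFGBFGFGBFBFBFGFGFBFBFGFGFBFBFGFGBFGFGBFBFBFGFGBFGFGBFBFBFGFGBFGFGBFGFGFBFBFGFGFBFBFGFGBFGFGBFGFGFBFBFGFGFBFBFGFGBFGFGBFBFBFGFGBFGFGBFBFBFGFGBFGFGBFGFGFBFBFGFGFBFBFGFGBFGFGBFGFGFBFBFGFGFBFBFGFGBFGFGBFBFBFGFGBFGFGBFBFBFGFGFBFBFGFGFBFBFGFGBFGFGBFBFBFGFGBFGFGBFBFBFGFGFBFBFGFGFBFBFGFGBFGFGBFBFBFGFGBFGFGBFBFBFGFGBFGFGBFGFGFBFBFGFGFBFBFGFGBFGFGBFGFGFBFBFGFGFBFBFGFGBFGFGBFBFBFGFGBFGFGBFBFBFGFGBFGFGBFGFGFBFBFGFGFBFBFGFGBFGFGBFGFGFBFBFGFGFBFB


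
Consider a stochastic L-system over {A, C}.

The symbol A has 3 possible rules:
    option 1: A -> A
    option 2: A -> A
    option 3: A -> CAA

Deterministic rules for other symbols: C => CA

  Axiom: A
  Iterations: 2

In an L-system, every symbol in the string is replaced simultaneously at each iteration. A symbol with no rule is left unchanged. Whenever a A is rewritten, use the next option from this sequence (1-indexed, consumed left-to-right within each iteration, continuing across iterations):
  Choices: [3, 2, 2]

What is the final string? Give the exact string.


Step 0: A
Step 1: CAA  (used choices [3])
Step 2: CAAA  (used choices [2, 2])

Answer: CAAA


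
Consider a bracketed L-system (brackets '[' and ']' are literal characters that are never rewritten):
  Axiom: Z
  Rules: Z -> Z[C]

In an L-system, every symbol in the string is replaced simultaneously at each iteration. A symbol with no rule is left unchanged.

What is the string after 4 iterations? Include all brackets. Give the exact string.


Answer: Z[C][C][C][C]

Derivation:
Step 0: Z
Step 1: Z[C]
Step 2: Z[C][C]
Step 3: Z[C][C][C]
Step 4: Z[C][C][C][C]


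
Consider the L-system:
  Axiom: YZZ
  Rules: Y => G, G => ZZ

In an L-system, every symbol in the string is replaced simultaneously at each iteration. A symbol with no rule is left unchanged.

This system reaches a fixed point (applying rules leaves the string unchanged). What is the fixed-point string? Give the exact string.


Step 0: YZZ
Step 1: GZZ
Step 2: ZZZZ
Step 3: ZZZZ  (unchanged — fixed point at step 2)

Answer: ZZZZ


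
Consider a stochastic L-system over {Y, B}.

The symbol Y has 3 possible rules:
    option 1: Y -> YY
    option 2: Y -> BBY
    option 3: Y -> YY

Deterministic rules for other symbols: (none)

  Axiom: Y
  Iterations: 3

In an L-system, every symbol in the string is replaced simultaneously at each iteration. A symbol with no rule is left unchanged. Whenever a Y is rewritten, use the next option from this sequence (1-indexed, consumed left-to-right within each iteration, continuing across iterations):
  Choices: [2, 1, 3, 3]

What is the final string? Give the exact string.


Answer: BBYYYY

Derivation:
Step 0: Y
Step 1: BBY  (used choices [2])
Step 2: BBYY  (used choices [1])
Step 3: BBYYYY  (used choices [3, 3])


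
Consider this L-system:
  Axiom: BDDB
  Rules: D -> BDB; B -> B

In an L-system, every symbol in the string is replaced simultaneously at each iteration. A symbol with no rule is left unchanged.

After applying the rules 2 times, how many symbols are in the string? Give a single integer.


Step 0: length = 4
Step 1: length = 8
Step 2: length = 12

Answer: 12


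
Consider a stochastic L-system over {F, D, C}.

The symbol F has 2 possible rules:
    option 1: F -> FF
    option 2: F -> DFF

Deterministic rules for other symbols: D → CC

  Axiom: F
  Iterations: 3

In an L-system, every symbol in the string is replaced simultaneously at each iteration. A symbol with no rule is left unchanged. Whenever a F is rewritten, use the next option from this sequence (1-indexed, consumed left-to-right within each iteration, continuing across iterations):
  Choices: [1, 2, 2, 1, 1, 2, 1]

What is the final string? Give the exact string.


Step 0: F
Step 1: FF  (used choices [1])
Step 2: DFFDFF  (used choices [2, 2])
Step 3: CCFFFFCCDFFFF  (used choices [1, 1, 2, 1])

Answer: CCFFFFCCDFFFF
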